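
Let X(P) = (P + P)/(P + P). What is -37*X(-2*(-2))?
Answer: -37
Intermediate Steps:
X(P) = 1 (X(P) = (2*P)/((2*P)) = (2*P)*(1/(2*P)) = 1)
-37*X(-2*(-2)) = -37*1 = -37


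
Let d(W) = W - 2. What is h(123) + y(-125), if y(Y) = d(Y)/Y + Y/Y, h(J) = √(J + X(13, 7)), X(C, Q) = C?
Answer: 252/125 + 2*√34 ≈ 13.678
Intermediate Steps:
d(W) = -2 + W
h(J) = √(13 + J) (h(J) = √(J + 13) = √(13 + J))
y(Y) = 1 + (-2 + Y)/Y (y(Y) = (-2 + Y)/Y + Y/Y = (-2 + Y)/Y + 1 = 1 + (-2 + Y)/Y)
h(123) + y(-125) = √(13 + 123) + (2 - 2/(-125)) = √136 + (2 - 2*(-1/125)) = 2*√34 + (2 + 2/125) = 2*√34 + 252/125 = 252/125 + 2*√34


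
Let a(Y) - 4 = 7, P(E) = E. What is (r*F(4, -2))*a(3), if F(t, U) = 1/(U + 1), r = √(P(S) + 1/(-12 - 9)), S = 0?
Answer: -11*I*√21/21 ≈ -2.4004*I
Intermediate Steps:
a(Y) = 11 (a(Y) = 4 + 7 = 11)
r = I*√21/21 (r = √(0 + 1/(-12 - 9)) = √(0 + 1/(-21)) = √(0 - 1/21) = √(-1/21) = I*√21/21 ≈ 0.21822*I)
F(t, U) = 1/(1 + U)
(r*F(4, -2))*a(3) = ((I*√21/21)/(1 - 2))*11 = ((I*√21/21)/(-1))*11 = ((I*√21/21)*(-1))*11 = -I*√21/21*11 = -11*I*√21/21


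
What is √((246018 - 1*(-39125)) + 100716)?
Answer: √385859 ≈ 621.18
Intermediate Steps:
√((246018 - 1*(-39125)) + 100716) = √((246018 + 39125) + 100716) = √(285143 + 100716) = √385859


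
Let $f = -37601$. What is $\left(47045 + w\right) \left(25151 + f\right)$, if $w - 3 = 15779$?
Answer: $-782196150$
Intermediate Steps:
$w = 15782$ ($w = 3 + 15779 = 15782$)
$\left(47045 + w\right) \left(25151 + f\right) = \left(47045 + 15782\right) \left(25151 - 37601\right) = 62827 \left(-12450\right) = -782196150$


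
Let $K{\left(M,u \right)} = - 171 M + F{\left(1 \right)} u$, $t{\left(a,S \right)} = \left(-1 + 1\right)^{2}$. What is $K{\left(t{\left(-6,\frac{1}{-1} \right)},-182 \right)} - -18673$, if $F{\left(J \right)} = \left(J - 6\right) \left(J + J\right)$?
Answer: $20493$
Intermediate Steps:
$t{\left(a,S \right)} = 0$ ($t{\left(a,S \right)} = 0^{2} = 0$)
$F{\left(J \right)} = 2 J \left(-6 + J\right)$ ($F{\left(J \right)} = \left(-6 + J\right) 2 J = 2 J \left(-6 + J\right)$)
$K{\left(M,u \right)} = - 171 M - 10 u$ ($K{\left(M,u \right)} = - 171 M + 2 \cdot 1 \left(-6 + 1\right) u = - 171 M + 2 \cdot 1 \left(-5\right) u = - 171 M - 10 u$)
$K{\left(t{\left(-6,\frac{1}{-1} \right)},-182 \right)} - -18673 = \left(\left(-171\right) 0 - -1820\right) - -18673 = \left(0 + 1820\right) + 18673 = 1820 + 18673 = 20493$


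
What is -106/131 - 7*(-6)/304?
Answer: -13361/19912 ≈ -0.67100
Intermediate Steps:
-106/131 - 7*(-6)/304 = -106*1/131 + 42*(1/304) = -106/131 + 21/152 = -13361/19912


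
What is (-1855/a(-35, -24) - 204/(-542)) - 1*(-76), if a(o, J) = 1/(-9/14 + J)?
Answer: 24817571/542 ≈ 45789.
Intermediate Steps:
a(o, J) = 1/(-9/14 + J) (a(o, J) = 1/(-9*1/14 + J) = 1/(-9/14 + J))
(-1855/a(-35, -24) - 204/(-542)) - 1*(-76) = (-1855/(14/(-9 + 14*(-24))) - 204/(-542)) - 1*(-76) = (-1855/(14/(-9 - 336)) - 204*(-1/542)) + 76 = (-1855/(14/(-345)) + 102/271) + 76 = (-1855/(14*(-1/345)) + 102/271) + 76 = (-1855/(-14/345) + 102/271) + 76 = (-1855*(-345/14) + 102/271) + 76 = (91425/2 + 102/271) + 76 = 24776379/542 + 76 = 24817571/542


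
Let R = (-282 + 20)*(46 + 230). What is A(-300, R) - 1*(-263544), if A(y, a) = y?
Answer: 263244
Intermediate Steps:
R = -72312 (R = -262*276 = -72312)
A(-300, R) - 1*(-263544) = -300 - 1*(-263544) = -300 + 263544 = 263244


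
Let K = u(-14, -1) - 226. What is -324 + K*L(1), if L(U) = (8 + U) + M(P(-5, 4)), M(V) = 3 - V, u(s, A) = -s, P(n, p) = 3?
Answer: -2232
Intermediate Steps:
L(U) = 8 + U (L(U) = (8 + U) + (3 - 1*3) = (8 + U) + (3 - 3) = (8 + U) + 0 = 8 + U)
K = -212 (K = -1*(-14) - 226 = 14 - 226 = -212)
-324 + K*L(1) = -324 - 212*(8 + 1) = -324 - 212*9 = -324 - 1908 = -2232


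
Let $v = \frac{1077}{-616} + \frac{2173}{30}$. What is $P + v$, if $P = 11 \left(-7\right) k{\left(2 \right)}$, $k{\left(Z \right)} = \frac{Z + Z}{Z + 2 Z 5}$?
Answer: $\frac{523769}{9240} \approx 56.685$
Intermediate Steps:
$k{\left(Z \right)} = \frac{2}{11}$ ($k{\left(Z \right)} = \frac{2 Z}{Z + 10 Z} = \frac{2 Z}{11 Z} = 2 Z \frac{1}{11 Z} = \frac{2}{11}$)
$v = \frac{653129}{9240}$ ($v = 1077 \left(- \frac{1}{616}\right) + 2173 \cdot \frac{1}{30} = - \frac{1077}{616} + \frac{2173}{30} = \frac{653129}{9240} \approx 70.685$)
$P = -14$ ($P = 11 \left(-7\right) \frac{2}{11} = \left(-77\right) \frac{2}{11} = -14$)
$P + v = -14 + \frac{653129}{9240} = \frac{523769}{9240}$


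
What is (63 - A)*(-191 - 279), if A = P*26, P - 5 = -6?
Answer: -41830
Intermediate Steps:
P = -1 (P = 5 - 6 = -1)
A = -26 (A = -1*26 = -26)
(63 - A)*(-191 - 279) = (63 - 1*(-26))*(-191 - 279) = (63 + 26)*(-470) = 89*(-470) = -41830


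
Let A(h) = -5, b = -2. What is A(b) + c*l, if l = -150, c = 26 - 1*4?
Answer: -3305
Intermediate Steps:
c = 22 (c = 26 - 4 = 22)
A(b) + c*l = -5 + 22*(-150) = -5 - 3300 = -3305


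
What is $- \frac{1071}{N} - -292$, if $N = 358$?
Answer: $\frac{103465}{358} \approx 289.01$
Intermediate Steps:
$- \frac{1071}{N} - -292 = - \frac{1071}{358} - -292 = \left(-1071\right) \frac{1}{358} + 292 = - \frac{1071}{358} + 292 = \frac{103465}{358}$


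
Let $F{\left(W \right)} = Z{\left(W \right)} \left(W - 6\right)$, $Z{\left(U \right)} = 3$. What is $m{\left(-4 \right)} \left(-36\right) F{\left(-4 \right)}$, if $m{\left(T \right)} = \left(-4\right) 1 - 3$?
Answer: $-7560$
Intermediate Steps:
$m{\left(T \right)} = -7$ ($m{\left(T \right)} = -4 - 3 = -7$)
$F{\left(W \right)} = -18 + 3 W$ ($F{\left(W \right)} = 3 \left(W - 6\right) = 3 \left(-6 + W\right) = -18 + 3 W$)
$m{\left(-4 \right)} \left(-36\right) F{\left(-4 \right)} = \left(-7\right) \left(-36\right) \left(-18 + 3 \left(-4\right)\right) = 252 \left(-18 - 12\right) = 252 \left(-30\right) = -7560$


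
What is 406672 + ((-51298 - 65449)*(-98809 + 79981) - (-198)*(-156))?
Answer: 2198488300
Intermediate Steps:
406672 + ((-51298 - 65449)*(-98809 + 79981) - (-198)*(-156)) = 406672 + (-116747*(-18828) - 1*30888) = 406672 + (2198112516 - 30888) = 406672 + 2198081628 = 2198488300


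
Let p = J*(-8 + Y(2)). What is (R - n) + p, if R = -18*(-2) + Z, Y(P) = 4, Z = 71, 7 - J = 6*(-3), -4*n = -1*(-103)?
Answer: 131/4 ≈ 32.750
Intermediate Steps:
n = -103/4 (n = -(-1)*(-103)/4 = -1/4*103 = -103/4 ≈ -25.750)
J = 25 (J = 7 - 6*(-3) = 7 - 1*(-18) = 7 + 18 = 25)
R = 107 (R = -18*(-2) + 71 = 36 + 71 = 107)
p = -100 (p = 25*(-8 + 4) = 25*(-4) = -100)
(R - n) + p = (107 - 1*(-103/4)) - 100 = (107 + 103/4) - 100 = 531/4 - 100 = 131/4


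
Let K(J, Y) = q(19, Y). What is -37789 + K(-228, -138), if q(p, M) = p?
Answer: -37770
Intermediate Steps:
K(J, Y) = 19
-37789 + K(-228, -138) = -37789 + 19 = -37770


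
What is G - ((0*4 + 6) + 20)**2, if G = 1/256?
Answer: -173055/256 ≈ -676.00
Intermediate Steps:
G = 1/256 ≈ 0.0039063
G - ((0*4 + 6) + 20)**2 = 1/256 - ((0*4 + 6) + 20)**2 = 1/256 - ((0 + 6) + 20)**2 = 1/256 - (6 + 20)**2 = 1/256 - 1*26**2 = 1/256 - 1*676 = 1/256 - 676 = -173055/256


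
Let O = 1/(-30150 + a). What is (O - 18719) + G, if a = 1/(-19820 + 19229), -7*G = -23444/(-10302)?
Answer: -12026924899720642/642487099107 ≈ -18719.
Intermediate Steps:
G = -11722/36057 (G = -(-23444)/(7*(-10302)) = -(-23444)*(-1)/(7*10302) = -1/7*11722/5151 = -11722/36057 ≈ -0.32510)
a = -1/591 (a = 1/(-591) = -1/591 ≈ -0.0016920)
O = -591/17818651 (O = 1/(-30150 - 1/591) = 1/(-17818651/591) = -591/17818651 ≈ -3.3167e-5)
(O - 18719) + G = (-591/17818651 - 18719) - 11722/36057 = -333547328660/17818651 - 11722/36057 = -12026924899720642/642487099107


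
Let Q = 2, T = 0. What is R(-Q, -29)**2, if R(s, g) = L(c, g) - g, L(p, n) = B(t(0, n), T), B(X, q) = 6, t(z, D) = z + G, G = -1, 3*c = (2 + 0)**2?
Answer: 1225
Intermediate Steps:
c = 4/3 (c = (2 + 0)**2/3 = (1/3)*2**2 = (1/3)*4 = 4/3 ≈ 1.3333)
t(z, D) = -1 + z (t(z, D) = z - 1 = -1 + z)
L(p, n) = 6
R(s, g) = 6 - g
R(-Q, -29)**2 = (6 - 1*(-29))**2 = (6 + 29)**2 = 35**2 = 1225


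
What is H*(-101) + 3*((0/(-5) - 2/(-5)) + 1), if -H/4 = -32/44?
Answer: -15929/55 ≈ -289.62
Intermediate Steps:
H = 32/11 (H = -(-128)/44 = -4*(-8/11) = 32/11 ≈ 2.9091)
H*(-101) + 3*((0/(-5) - 2/(-5)) + 1) = (32/11)*(-101) + 3*((0/(-5) - 2/(-5)) + 1) = -3232/11 + 3*((0*(-⅕) - 2*(-⅕)) + 1) = -3232/11 + 3*((0 + ⅖) + 1) = -3232/11 + 3*(⅖ + 1) = -3232/11 + 3*(7/5) = -3232/11 + 21/5 = -15929/55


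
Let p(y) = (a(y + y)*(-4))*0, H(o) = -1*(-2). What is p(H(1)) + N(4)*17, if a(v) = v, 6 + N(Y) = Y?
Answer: -34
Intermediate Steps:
N(Y) = -6 + Y
H(o) = 2
p(y) = 0 (p(y) = ((y + y)*(-4))*0 = ((2*y)*(-4))*0 = -8*y*0 = 0)
p(H(1)) + N(4)*17 = 0 + (-6 + 4)*17 = 0 - 2*17 = 0 - 34 = -34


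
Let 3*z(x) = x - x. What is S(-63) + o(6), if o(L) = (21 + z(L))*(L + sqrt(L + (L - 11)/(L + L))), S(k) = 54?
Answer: 180 + 7*sqrt(201)/2 ≈ 229.62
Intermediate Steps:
z(x) = 0 (z(x) = (x - x)/3 = (1/3)*0 = 0)
o(L) = 21*L + 21*sqrt(L + (-11 + L)/(2*L)) (o(L) = (21 + 0)*(L + sqrt(L + (L - 11)/(L + L))) = 21*(L + sqrt(L + (-11 + L)/((2*L)))) = 21*(L + sqrt(L + (-11 + L)*(1/(2*L)))) = 21*(L + sqrt(L + (-11 + L)/(2*L))) = 21*L + 21*sqrt(L + (-11 + L)/(2*L)))
S(-63) + o(6) = 54 + (21*6 + 21*sqrt(2 - 22/6 + 4*6)/2) = 54 + (126 + 21*sqrt(2 - 22*1/6 + 24)/2) = 54 + (126 + 21*sqrt(2 - 11/3 + 24)/2) = 54 + (126 + 21*sqrt(67/3)/2) = 54 + (126 + 21*(sqrt(201)/3)/2) = 54 + (126 + 7*sqrt(201)/2) = 180 + 7*sqrt(201)/2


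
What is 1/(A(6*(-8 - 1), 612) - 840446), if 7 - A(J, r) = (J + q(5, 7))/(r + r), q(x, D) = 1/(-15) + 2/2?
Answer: -4590/3857614811 ≈ -1.1899e-6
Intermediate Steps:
q(x, D) = 14/15 (q(x, D) = 1*(-1/15) + 2*(1/2) = -1/15 + 1 = 14/15)
A(J, r) = 7 - (14/15 + J)/(2*r) (A(J, r) = 7 - (J + 14/15)/(r + r) = 7 - (14/15 + J)/(2*r))
1/(A(6*(-8 - 1), 612) - 840446) = 1/((1/30)*(-14 - 90*(-8 - 1) + 210*612)/612 - 840446) = 1/((1/30)*(1/612)*(-14 - 90*(-9) + 128520) - 840446) = 1/((1/30)*(1/612)*(-14 - 15*(-54) + 128520) - 840446) = 1/((1/30)*(1/612)*(-14 + 810 + 128520) - 840446) = 1/((1/30)*(1/612)*129316 - 840446) = 1/(32329/4590 - 840446) = 1/(-3857614811/4590) = -4590/3857614811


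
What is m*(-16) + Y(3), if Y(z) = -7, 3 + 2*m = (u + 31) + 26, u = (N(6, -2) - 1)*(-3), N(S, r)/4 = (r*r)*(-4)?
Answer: -1999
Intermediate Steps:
N(S, r) = -16*r**2 (N(S, r) = 4*((r*r)*(-4)) = 4*(r**2*(-4)) = 4*(-4*r**2) = -16*r**2)
u = 195 (u = (-16*(-2)**2 - 1)*(-3) = (-16*4 - 1)*(-3) = (-64 - 1)*(-3) = -65*(-3) = 195)
m = 249/2 (m = -3/2 + ((195 + 31) + 26)/2 = -3/2 + (226 + 26)/2 = -3/2 + (1/2)*252 = -3/2 + 126 = 249/2 ≈ 124.50)
m*(-16) + Y(3) = (249/2)*(-16) - 7 = -1992 - 7 = -1999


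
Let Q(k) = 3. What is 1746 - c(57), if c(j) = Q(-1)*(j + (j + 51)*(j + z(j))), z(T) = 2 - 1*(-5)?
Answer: -19161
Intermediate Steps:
z(T) = 7 (z(T) = 2 + 5 = 7)
c(j) = 3*j + 3*(7 + j)*(51 + j) (c(j) = 3*(j + (j + 51)*(j + 7)) = 3*(j + (51 + j)*(7 + j)) = 3*(j + (7 + j)*(51 + j)) = 3*j + 3*(7 + j)*(51 + j))
1746 - c(57) = 1746 - (1071 + 3*57² + 177*57) = 1746 - (1071 + 3*3249 + 10089) = 1746 - (1071 + 9747 + 10089) = 1746 - 1*20907 = 1746 - 20907 = -19161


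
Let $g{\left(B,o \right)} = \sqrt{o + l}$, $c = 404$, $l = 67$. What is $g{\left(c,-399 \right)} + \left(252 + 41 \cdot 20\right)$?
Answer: $1072 + 2 i \sqrt{83} \approx 1072.0 + 18.221 i$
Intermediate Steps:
$g{\left(B,o \right)} = \sqrt{67 + o}$ ($g{\left(B,o \right)} = \sqrt{o + 67} = \sqrt{67 + o}$)
$g{\left(c,-399 \right)} + \left(252 + 41 \cdot 20\right) = \sqrt{67 - 399} + \left(252 + 41 \cdot 20\right) = \sqrt{-332} + \left(252 + 820\right) = 2 i \sqrt{83} + 1072 = 1072 + 2 i \sqrt{83}$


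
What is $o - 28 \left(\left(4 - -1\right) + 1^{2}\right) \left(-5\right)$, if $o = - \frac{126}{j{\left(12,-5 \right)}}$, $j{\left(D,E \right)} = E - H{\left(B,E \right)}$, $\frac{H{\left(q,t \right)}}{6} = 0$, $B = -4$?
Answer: $\frac{4326}{5} \approx 865.2$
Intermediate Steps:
$H{\left(q,t \right)} = 0$ ($H{\left(q,t \right)} = 6 \cdot 0 = 0$)
$j{\left(D,E \right)} = E$ ($j{\left(D,E \right)} = E - 0 = E + 0 = E$)
$o = \frac{126}{5}$ ($o = - \frac{126}{-5} = \left(-126\right) \left(- \frac{1}{5}\right) = \frac{126}{5} \approx 25.2$)
$o - 28 \left(\left(4 - -1\right) + 1^{2}\right) \left(-5\right) = \frac{126}{5} - 28 \left(\left(4 - -1\right) + 1^{2}\right) \left(-5\right) = \frac{126}{5} - 28 \left(\left(4 + 1\right) + 1\right) \left(-5\right) = \frac{126}{5} - 28 \left(5 + 1\right) \left(-5\right) = \frac{126}{5} - 28 \cdot 6 \left(-5\right) = \frac{126}{5} - -840 = \frac{126}{5} + 840 = \frac{4326}{5}$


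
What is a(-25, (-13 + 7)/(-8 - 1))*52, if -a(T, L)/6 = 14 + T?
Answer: 3432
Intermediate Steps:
a(T, L) = -84 - 6*T (a(T, L) = -6*(14 + T) = -84 - 6*T)
a(-25, (-13 + 7)/(-8 - 1))*52 = (-84 - 6*(-25))*52 = (-84 + 150)*52 = 66*52 = 3432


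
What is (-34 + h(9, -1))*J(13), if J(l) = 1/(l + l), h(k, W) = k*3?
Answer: -7/26 ≈ -0.26923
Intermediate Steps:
h(k, W) = 3*k
J(l) = 1/(2*l)
(-34 + h(9, -1))*J(13) = (-34 + 3*9)*((½)/13) = (-34 + 27)*((½)*(1/13)) = -7*1/26 = -7/26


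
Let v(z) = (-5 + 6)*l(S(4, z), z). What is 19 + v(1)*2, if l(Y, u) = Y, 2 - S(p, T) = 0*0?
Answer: 23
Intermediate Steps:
S(p, T) = 2 (S(p, T) = 2 - 0*0 = 2 - 1*0 = 2 + 0 = 2)
v(z) = 2 (v(z) = (-5 + 6)*2 = 1*2 = 2)
19 + v(1)*2 = 19 + 2*2 = 19 + 4 = 23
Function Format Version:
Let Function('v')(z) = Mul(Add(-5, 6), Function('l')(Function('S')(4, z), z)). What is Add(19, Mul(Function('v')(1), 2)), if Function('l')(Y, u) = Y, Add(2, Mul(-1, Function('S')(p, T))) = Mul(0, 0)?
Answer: 23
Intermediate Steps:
Function('S')(p, T) = 2 (Function('S')(p, T) = Add(2, Mul(-1, Mul(0, 0))) = Add(2, Mul(-1, 0)) = Add(2, 0) = 2)
Function('v')(z) = 2 (Function('v')(z) = Mul(Add(-5, 6), 2) = Mul(1, 2) = 2)
Add(19, Mul(Function('v')(1), 2)) = Add(19, Mul(2, 2)) = Add(19, 4) = 23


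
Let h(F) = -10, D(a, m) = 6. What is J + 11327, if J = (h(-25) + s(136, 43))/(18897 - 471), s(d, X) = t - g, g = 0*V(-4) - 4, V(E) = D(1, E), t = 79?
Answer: 208711375/18426 ≈ 11327.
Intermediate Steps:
V(E) = 6
g = -4 (g = 0*6 - 4 = 0 - 4 = -4)
s(d, X) = 83 (s(d, X) = 79 - 1*(-4) = 79 + 4 = 83)
J = 73/18426 (J = (-10 + 83)/(18897 - 471) = 73/18426 ≈ 0.0039618)
J + 11327 = 73/18426 + 11327 = 208711375/18426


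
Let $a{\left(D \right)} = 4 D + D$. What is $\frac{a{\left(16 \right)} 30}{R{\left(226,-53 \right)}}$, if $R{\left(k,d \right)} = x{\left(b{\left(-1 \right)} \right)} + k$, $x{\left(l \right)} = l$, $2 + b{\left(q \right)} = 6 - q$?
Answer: $\frac{800}{77} \approx 10.39$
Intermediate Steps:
$b{\left(q \right)} = 4 - q$ ($b{\left(q \right)} = -2 - \left(-6 + q\right) = 4 - q$)
$a{\left(D \right)} = 5 D$
$R{\left(k,d \right)} = 5 + k$ ($R{\left(k,d \right)} = \left(4 - -1\right) + k = \left(4 + 1\right) + k = 5 + k$)
$\frac{a{\left(16 \right)} 30}{R{\left(226,-53 \right)}} = \frac{5 \cdot 16 \cdot 30}{5 + 226} = \frac{80 \cdot 30}{231} = 2400 \cdot \frac{1}{231} = \frac{800}{77}$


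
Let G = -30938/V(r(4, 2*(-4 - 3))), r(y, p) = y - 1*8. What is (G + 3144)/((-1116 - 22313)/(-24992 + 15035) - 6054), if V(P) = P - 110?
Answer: -646132963/1144868731 ≈ -0.56437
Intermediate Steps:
r(y, p) = -8 + y (r(y, p) = y - 8 = -8 + y)
V(P) = -110 + P
G = 15469/57 (G = -30938/(-110 + (-8 + 4)) = -30938/(-110 - 4) = -30938/(-114) = -30938*(-1/114) = 15469/57 ≈ 271.39)
(G + 3144)/((-1116 - 22313)/(-24992 + 15035) - 6054) = (15469/57 + 3144)/((-1116 - 22313)/(-24992 + 15035) - 6054) = 194677/(57*(-23429/(-9957) - 6054)) = 194677/(57*(-23429*(-1/9957) - 6054)) = 194677/(57*(23429/9957 - 6054)) = 194677/(57*(-60256249/9957)) = (194677/57)*(-9957/60256249) = -646132963/1144868731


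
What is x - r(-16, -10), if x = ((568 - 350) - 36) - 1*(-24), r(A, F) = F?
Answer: 216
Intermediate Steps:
x = 206 (x = (218 - 36) + 24 = 182 + 24 = 206)
x - r(-16, -10) = 206 - 1*(-10) = 206 + 10 = 216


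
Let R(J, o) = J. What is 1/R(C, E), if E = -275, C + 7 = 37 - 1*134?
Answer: -1/104 ≈ -0.0096154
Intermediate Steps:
C = -104 (C = -7 + (37 - 1*134) = -7 + (37 - 134) = -7 - 97 = -104)
1/R(C, E) = 1/(-104) = -1/104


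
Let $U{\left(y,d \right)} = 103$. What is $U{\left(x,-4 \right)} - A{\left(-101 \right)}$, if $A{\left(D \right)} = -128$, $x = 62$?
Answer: $231$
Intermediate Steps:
$U{\left(x,-4 \right)} - A{\left(-101 \right)} = 103 - -128 = 103 + 128 = 231$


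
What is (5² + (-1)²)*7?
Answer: 182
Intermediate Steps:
(5² + (-1)²)*7 = (25 + 1)*7 = 26*7 = 182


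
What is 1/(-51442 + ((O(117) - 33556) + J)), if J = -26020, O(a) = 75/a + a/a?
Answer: -39/4329638 ≈ -9.0077e-6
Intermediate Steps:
O(a) = 1 + 75/a (O(a) = 75/a + 1 = 1 + 75/a)
1/(-51442 + ((O(117) - 33556) + J)) = 1/(-51442 + (((75 + 117)/117 - 33556) - 26020)) = 1/(-51442 + (((1/117)*192 - 33556) - 26020)) = 1/(-51442 + ((64/39 - 33556) - 26020)) = 1/(-51442 + (-1308620/39 - 26020)) = 1/(-51442 - 2323400/39) = 1/(-4329638/39) = -39/4329638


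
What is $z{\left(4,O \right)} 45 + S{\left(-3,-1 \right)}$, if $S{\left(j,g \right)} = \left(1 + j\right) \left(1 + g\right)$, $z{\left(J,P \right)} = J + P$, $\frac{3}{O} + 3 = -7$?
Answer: $\frac{333}{2} \approx 166.5$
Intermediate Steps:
$O = - \frac{3}{10}$ ($O = \frac{3}{-3 - 7} = \frac{3}{-10} = 3 \left(- \frac{1}{10}\right) = - \frac{3}{10} \approx -0.3$)
$S{\left(j,g \right)} = \left(1 + g\right) \left(1 + j\right)$
$z{\left(4,O \right)} 45 + S{\left(-3,-1 \right)} = \left(4 - \frac{3}{10}\right) 45 - 0 = \frac{37}{10} \cdot 45 + \left(1 - 1 - 3 + 3\right) = \frac{333}{2} + 0 = \frac{333}{2}$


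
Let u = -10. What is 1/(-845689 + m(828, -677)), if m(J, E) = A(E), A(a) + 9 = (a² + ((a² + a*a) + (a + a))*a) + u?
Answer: -1/620048187 ≈ -1.6128e-9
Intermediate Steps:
A(a) = -19 + a² + a*(2*a + 2*a²) (A(a) = -9 + ((a² + ((a² + a*a) + (a + a))*a) - 10) = -9 + ((a² + ((a² + a²) + 2*a)*a) - 10) = -9 + ((a² + (2*a² + 2*a)*a) - 10) = -9 + ((a² + (2*a + 2*a²)*a) - 10) = -9 + ((a² + a*(2*a + 2*a²)) - 10) = -9 + (-10 + a² + a*(2*a + 2*a²)) = -19 + a² + a*(2*a + 2*a²))
m(J, E) = -19 + 2*E³ + 3*E²
1/(-845689 + m(828, -677)) = 1/(-845689 + (-19 + 2*(-677)³ + 3*(-677)²)) = 1/(-845689 + (-19 + 2*(-310288733) + 3*458329)) = 1/(-845689 + (-19 - 620577466 + 1374987)) = 1/(-845689 - 619202498) = 1/(-620048187) = -1/620048187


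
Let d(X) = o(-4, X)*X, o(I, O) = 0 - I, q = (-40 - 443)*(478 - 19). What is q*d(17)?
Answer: -15075396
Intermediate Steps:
q = -221697 (q = -483*459 = -221697)
o(I, O) = -I
d(X) = 4*X (d(X) = (-1*(-4))*X = 4*X)
q*d(17) = -886788*17 = -221697*68 = -15075396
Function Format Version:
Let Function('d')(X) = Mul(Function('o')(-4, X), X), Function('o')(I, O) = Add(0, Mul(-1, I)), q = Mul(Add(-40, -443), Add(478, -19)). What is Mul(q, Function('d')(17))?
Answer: -15075396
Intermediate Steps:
q = -221697 (q = Mul(-483, 459) = -221697)
Function('o')(I, O) = Mul(-1, I)
Function('d')(X) = Mul(4, X) (Function('d')(X) = Mul(Mul(-1, -4), X) = Mul(4, X))
Mul(q, Function('d')(17)) = Mul(-221697, Mul(4, 17)) = Mul(-221697, 68) = -15075396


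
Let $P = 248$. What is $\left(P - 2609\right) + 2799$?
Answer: $438$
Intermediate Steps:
$\left(P - 2609\right) + 2799 = \left(248 - 2609\right) + 2799 = -2361 + 2799 = 438$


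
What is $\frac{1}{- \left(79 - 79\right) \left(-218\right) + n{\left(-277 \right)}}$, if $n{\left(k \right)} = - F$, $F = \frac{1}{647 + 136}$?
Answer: $-783$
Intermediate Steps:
$F = \frac{1}{783} \approx 0.0012771$
$n{\left(k \right)} = - \frac{1}{783}$ ($n{\left(k \right)} = \left(-1\right) \frac{1}{783} = - \frac{1}{783}$)
$\frac{1}{- \left(79 - 79\right) \left(-218\right) + n{\left(-277 \right)}} = \frac{1}{- \left(79 - 79\right) \left(-218\right) - \frac{1}{783}} = \frac{1}{- 0 \left(-218\right) - \frac{1}{783}} = \frac{1}{\left(-1\right) 0 - \frac{1}{783}} = \frac{1}{0 - \frac{1}{783}} = \frac{1}{- \frac{1}{783}} = -783$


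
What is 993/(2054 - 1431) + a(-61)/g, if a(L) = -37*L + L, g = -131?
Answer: -1238025/81613 ≈ -15.169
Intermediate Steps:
a(L) = -36*L
993/(2054 - 1431) + a(-61)/g = 993/(2054 - 1431) - 36*(-61)/(-131) = 993/623 + 2196*(-1/131) = 993*(1/623) - 2196/131 = 993/623 - 2196/131 = -1238025/81613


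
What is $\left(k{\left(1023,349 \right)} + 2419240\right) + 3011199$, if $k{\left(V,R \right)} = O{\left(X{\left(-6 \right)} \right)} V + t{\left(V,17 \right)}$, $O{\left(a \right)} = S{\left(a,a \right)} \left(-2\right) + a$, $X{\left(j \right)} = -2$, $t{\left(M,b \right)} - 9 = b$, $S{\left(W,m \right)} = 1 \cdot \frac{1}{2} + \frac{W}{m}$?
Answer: $5425350$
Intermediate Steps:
$S{\left(W,m \right)} = \frac{1}{2} + \frac{W}{m}$ ($S{\left(W,m \right)} = 1 \cdot \frac{1}{2} + \frac{W}{m} = \frac{1}{2} + \frac{W}{m}$)
$t{\left(M,b \right)} = 9 + b$
$O{\left(a \right)} = -3 + a$ ($O{\left(a \right)} = \frac{a + \frac{a}{2}}{a} \left(-2\right) + a = \frac{\frac{3}{2} a}{a} \left(-2\right) + a = \frac{3}{2} \left(-2\right) + a = -3 + a$)
$k{\left(V,R \right)} = 26 - 5 V$ ($k{\left(V,R \right)} = \left(-3 - 2\right) V + \left(9 + 17\right) = - 5 V + 26 = 26 - 5 V$)
$\left(k{\left(1023,349 \right)} + 2419240\right) + 3011199 = \left(\left(26 - 5115\right) + 2419240\right) + 3011199 = \left(-5089 + 2419240\right) + 3011199 = 2414151 + 3011199 = 5425350$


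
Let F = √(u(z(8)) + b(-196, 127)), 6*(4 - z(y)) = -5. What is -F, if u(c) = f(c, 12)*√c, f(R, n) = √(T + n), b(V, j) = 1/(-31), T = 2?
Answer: -√(-279 + 2883*√609)/93 ≈ -2.8625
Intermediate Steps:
b(V, j) = -1/31
z(y) = 29/6 (z(y) = 4 - ⅙*(-5) = 4 + ⅚ = 29/6)
f(R, n) = √(2 + n)
u(c) = √14*√c (u(c) = √(2 + 12)*√c = √14*√c)
F = √(-1/31 + √609/3) (F = √(√14*√(29/6) - 1/31) = √(√14*(√174/6) - 1/31) = √(√609/3 - 1/31) = √(-1/31 + √609/3) ≈ 2.8625)
-F = -√(-279 + 2883*√609)/93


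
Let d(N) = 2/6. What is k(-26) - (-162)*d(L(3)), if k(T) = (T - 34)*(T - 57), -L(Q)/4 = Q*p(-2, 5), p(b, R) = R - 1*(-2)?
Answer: 5034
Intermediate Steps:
p(b, R) = 2 + R (p(b, R) = R + 2 = 2 + R)
L(Q) = -28*Q (L(Q) = -4*Q*(2 + 5) = -4*Q*7 = -28*Q)
d(N) = ⅓ (d(N) = 2*(⅙) = ⅓)
k(T) = (-57 + T)*(-34 + T) (k(T) = (-34 + T)*(-57 + T) = (-57 + T)*(-34 + T))
k(-26) - (-162)*d(L(3)) = (1938 + (-26)² - 91*(-26)) - (-162)/3 = (1938 + 676 + 2366) - 1*(-54) = 4980 + 54 = 5034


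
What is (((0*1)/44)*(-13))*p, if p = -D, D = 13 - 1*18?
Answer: 0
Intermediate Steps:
D = -5 (D = 13 - 18 = -5)
p = 5 (p = -1*(-5) = 5)
(((0*1)/44)*(-13))*p = (((0*1)/44)*(-13))*5 = ((0*(1/44))*(-13))*5 = (0*(-13))*5 = 0*5 = 0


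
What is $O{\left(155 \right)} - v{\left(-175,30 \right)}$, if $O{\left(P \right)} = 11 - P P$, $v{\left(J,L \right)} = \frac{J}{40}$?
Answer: $- \frac{192077}{8} \approx -24010.0$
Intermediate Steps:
$v{\left(J,L \right)} = \frac{J}{40}$ ($v{\left(J,L \right)} = J \frac{1}{40} = \frac{J}{40}$)
$O{\left(P \right)} = 11 - P^{2}$
$O{\left(155 \right)} - v{\left(-175,30 \right)} = \left(11 - 155^{2}\right) - \frac{1}{40} \left(-175\right) = \left(11 - 24025\right) - - \frac{35}{8} = \left(11 - 24025\right) + \frac{35}{8} = -24014 + \frac{35}{8} = - \frac{192077}{8}$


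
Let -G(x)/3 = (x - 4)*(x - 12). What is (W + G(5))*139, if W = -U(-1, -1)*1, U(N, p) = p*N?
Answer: 2780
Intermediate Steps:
U(N, p) = N*p
G(x) = -3*(-12 + x)*(-4 + x) (G(x) = -3*(x - 4)*(x - 12) = -3*(-4 + x)*(-12 + x) = -3*(-12 + x)*(-4 + x))
W = -1 (W = -(-1)*(-1)*1 = -1*1*1 = -1*1 = -1)
(W + G(5))*139 = (-1 + (-144 - 3*5² + 48*5))*139 = (-1 + (-144 - 3*25 + 240))*139 = (-1 + (-144 - 75 + 240))*139 = (-1 + 21)*139 = 20*139 = 2780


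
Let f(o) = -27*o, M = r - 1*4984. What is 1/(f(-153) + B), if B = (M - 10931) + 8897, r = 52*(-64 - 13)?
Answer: -1/6891 ≈ -0.00014512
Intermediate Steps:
r = -4004 (r = 52*(-77) = -4004)
M = -8988 (M = -4004 - 1*4984 = -4004 - 4984 = -8988)
B = -11022 (B = (-8988 - 10931) + 8897 = -19919 + 8897 = -11022)
1/(f(-153) + B) = 1/(-27*(-153) - 11022) = 1/(4131 - 11022) = 1/(-6891) = -1/6891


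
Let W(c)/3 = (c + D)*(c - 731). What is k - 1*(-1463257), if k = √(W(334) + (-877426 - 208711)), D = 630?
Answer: 1463257 + I*√2234261 ≈ 1.4633e+6 + 1494.7*I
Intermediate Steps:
W(c) = 3*(-731 + c)*(630 + c) (W(c) = 3*((c + 630)*(c - 731)) = 3*((630 + c)*(-731 + c)) = 3*((-731 + c)*(630 + c)) = 3*(-731 + c)*(630 + c))
k = I*√2234261 (k = √((-1381590 - 303*334 + 3*334²) + (-877426 - 208711)) = √((-1381590 - 101202 + 3*111556) - 1086137) = √((-1381590 - 101202 + 334668) - 1086137) = √(-1148124 - 1086137) = √(-2234261) = I*√2234261 ≈ 1494.7*I)
k - 1*(-1463257) = I*√2234261 - 1*(-1463257) = I*√2234261 + 1463257 = 1463257 + I*√2234261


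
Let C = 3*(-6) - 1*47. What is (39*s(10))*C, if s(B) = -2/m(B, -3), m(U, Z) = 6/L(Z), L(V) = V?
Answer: -2535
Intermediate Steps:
m(U, Z) = 6/Z
C = -65 (C = -18 - 47 = -65)
s(B) = 1 (s(B) = -2/(6/(-3)) = -2/(6*(-⅓)) = -2/(-2) = -2*(-½) = 1)
(39*s(10))*C = (39*1)*(-65) = 39*(-65) = -2535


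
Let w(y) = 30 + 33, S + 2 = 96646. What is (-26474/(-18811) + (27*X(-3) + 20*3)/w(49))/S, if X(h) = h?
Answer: 60611/5453910852 ≈ 1.1113e-5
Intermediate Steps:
S = 96644 (S = -2 + 96646 = 96644)
w(y) = 63
(-26474/(-18811) + (27*X(-3) + 20*3)/w(49))/S = (-26474/(-18811) + (27*(-3) + 20*3)/63)/96644 = (-26474*(-1/18811) + (-81 + 60)*(1/63))*(1/96644) = (26474/18811 - 21*1/63)*(1/96644) = (26474/18811 - 1/3)*(1/96644) = (60611/56433)*(1/96644) = 60611/5453910852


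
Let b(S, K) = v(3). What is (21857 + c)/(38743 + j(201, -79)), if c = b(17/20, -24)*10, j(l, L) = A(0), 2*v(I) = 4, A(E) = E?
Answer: 21877/38743 ≈ 0.56467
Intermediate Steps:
v(I) = 2 (v(I) = (1/2)*4 = 2)
j(l, L) = 0
b(S, K) = 2
c = 20 (c = 2*10 = 20)
(21857 + c)/(38743 + j(201, -79)) = (21857 + 20)/(38743 + 0) = 21877/38743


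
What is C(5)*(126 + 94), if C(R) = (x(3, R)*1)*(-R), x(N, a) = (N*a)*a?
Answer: -82500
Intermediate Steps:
x(N, a) = N*a**2
C(R) = -3*R**3 (C(R) = ((3*R**2)*1)*(-R) = (3*R**2)*(-R) = -3*R**3)
C(5)*(126 + 94) = (-3*5**3)*(126 + 94) = -3*125*220 = -375*220 = -82500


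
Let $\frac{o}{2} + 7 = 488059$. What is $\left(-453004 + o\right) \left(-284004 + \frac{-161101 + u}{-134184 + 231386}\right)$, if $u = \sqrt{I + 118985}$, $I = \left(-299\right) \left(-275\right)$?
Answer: $- \frac{7220327829098950}{48601} + \frac{261550 \sqrt{201210}}{48601} \approx -1.4856 \cdot 10^{11}$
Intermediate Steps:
$I = 82225$
$u = \sqrt{201210}$ ($u = \sqrt{82225 + 118985} = \sqrt{201210} \approx 448.56$)
$o = 976104$ ($o = -14 + 2 \cdot 488059 = -14 + 976118 = 976104$)
$\left(-453004 + o\right) \left(-284004 + \frac{-161101 + u}{-134184 + 231386}\right) = \left(-453004 + 976104\right) \left(-284004 + \frac{-161101 + \sqrt{201210}}{-134184 + 231386}\right) = 523100 \left(-284004 + \frac{-161101 + \sqrt{201210}}{97202}\right) = 523100 \left(-284004 + \left(-161101 + \sqrt{201210}\right) \frac{1}{97202}\right) = 523100 \left(-284004 - \left(\frac{161101}{97202} - \frac{\sqrt{201210}}{97202}\right)\right) = 523100 \left(- \frac{27605917909}{97202} + \frac{\sqrt{201210}}{97202}\right) = - \frac{7220327829098950}{48601} + \frac{261550 \sqrt{201210}}{48601}$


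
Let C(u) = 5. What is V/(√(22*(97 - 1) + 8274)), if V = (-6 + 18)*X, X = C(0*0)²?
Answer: 50*√1154/577 ≈ 2.9437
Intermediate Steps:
X = 25 (X = 5² = 25)
V = 300 (V = (-6 + 18)*25 = 12*25 = 300)
V/(√(22*(97 - 1) + 8274)) = 300/(√(22*(97 - 1) + 8274)) = 300/(√(22*96 + 8274)) = 300/(√(2112 + 8274)) = 300/(√10386) = 300/((3*√1154)) = 300*(√1154/3462) = 50*√1154/577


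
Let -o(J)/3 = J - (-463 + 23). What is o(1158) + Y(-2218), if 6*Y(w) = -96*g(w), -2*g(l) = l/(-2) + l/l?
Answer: 4086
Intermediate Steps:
g(l) = -1/2 + l/4 (g(l) = -(l/(-2) + l/l)/2 = -(l*(-1/2) + 1)/2 = -(-l/2 + 1)/2 = -(1 - l/2)/2 = -1/2 + l/4)
Y(w) = 8 - 4*w (Y(w) = (-96*(-1/2 + w/4))/6 = (48 - 24*w)/6 = 8 - 4*w)
o(J) = -1320 - 3*J (o(J) = -3*(J - (-463 + 23)) = -3*(J - 1*(-440)) = -3*(J + 440) = -3*(440 + J) = -1320 - 3*J)
o(1158) + Y(-2218) = (-1320 - 3*1158) + (8 - 4*(-2218)) = (-1320 - 3474) + (8 + 8872) = -4794 + 8880 = 4086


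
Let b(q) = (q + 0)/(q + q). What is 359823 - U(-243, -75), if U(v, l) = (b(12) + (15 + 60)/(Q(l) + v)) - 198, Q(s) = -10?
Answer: 182170523/506 ≈ 3.6002e+5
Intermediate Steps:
b(q) = ½ (b(q) = q/((2*q)) = q*(1/(2*q)) = ½)
U(v, l) = -395/2 + 75/(-10 + v) (U(v, l) = (½ + (15 + 60)/(-10 + v)) - 198 = (½ + 75/(-10 + v)) - 198 = -395/2 + 75/(-10 + v))
359823 - U(-243, -75) = 359823 - 5*(820 - 79*(-243))/(2*(-10 - 243)) = 359823 - 5*(820 + 19197)/(2*(-253)) = 359823 - 5*(-1)*20017/(2*253) = 359823 - 1*(-100085/506) = 359823 + 100085/506 = 182170523/506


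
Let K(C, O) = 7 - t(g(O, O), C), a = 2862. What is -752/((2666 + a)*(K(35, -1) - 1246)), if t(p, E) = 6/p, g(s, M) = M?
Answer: 94/852003 ≈ 0.00011033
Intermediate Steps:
K(C, O) = 7 - 6/O
-752/((2666 + a)*(K(35, -1) - 1246)) = -752/((2666 + 2862)*((7 - 6/(-1)) - 1246)) = -752/(5528*((7 - 6*(-1)) - 1246)) = -752/(5528*((7 + 6) - 1246)) = -752/(5528*(13 - 1246)) = -752/(5528*(-1233)) = -752/(-6816024) = -752*(-1)/6816024 = -1*(-94/852003) = 94/852003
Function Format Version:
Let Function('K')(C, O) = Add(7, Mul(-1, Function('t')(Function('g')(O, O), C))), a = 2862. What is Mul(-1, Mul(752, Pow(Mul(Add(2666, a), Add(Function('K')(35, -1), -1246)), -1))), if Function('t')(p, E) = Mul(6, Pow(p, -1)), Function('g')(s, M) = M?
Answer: Rational(94, 852003) ≈ 0.00011033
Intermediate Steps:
Function('K')(C, O) = Add(7, Mul(-6, Pow(O, -1))) (Function('K')(C, O) = Add(7, Mul(-1, Mul(6, Pow(O, -1)))) = Add(7, Mul(-6, Pow(O, -1))))
Mul(-1, Mul(752, Pow(Mul(Add(2666, a), Add(Function('K')(35, -1), -1246)), -1))) = Mul(-1, Mul(752, Pow(Mul(Add(2666, 2862), Add(Add(7, Mul(-6, Pow(-1, -1))), -1246)), -1))) = Mul(-1, Mul(752, Pow(Mul(5528, Add(Add(7, Mul(-6, -1)), -1246)), -1))) = Mul(-1, Mul(752, Pow(Mul(5528, Add(Add(7, 6), -1246)), -1))) = Mul(-1, Mul(752, Pow(Mul(5528, Add(13, -1246)), -1))) = Mul(-1, Mul(752, Pow(Mul(5528, -1233), -1))) = Mul(-1, Mul(752, Pow(-6816024, -1))) = Mul(-1, Mul(752, Rational(-1, 6816024))) = Mul(-1, Rational(-94, 852003)) = Rational(94, 852003)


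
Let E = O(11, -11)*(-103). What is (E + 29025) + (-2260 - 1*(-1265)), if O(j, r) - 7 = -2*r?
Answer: 25043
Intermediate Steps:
O(j, r) = 7 - 2*r
E = -2987 (E = (7 - 2*(-11))*(-103) = (7 + 22)*(-103) = 29*(-103) = -2987)
(E + 29025) + (-2260 - 1*(-1265)) = (-2987 + 29025) + (-2260 - 1*(-1265)) = 26038 + (-2260 + 1265) = 26038 - 995 = 25043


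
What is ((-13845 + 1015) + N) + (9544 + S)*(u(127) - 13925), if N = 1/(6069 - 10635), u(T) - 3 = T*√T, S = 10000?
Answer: -1242428681269/4566 + 2482088*√127 ≈ -2.4413e+8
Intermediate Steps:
u(T) = 3 + T^(3/2) (u(T) = 3 + T*√T = 3 + T^(3/2))
N = -1/4566 (N = 1/(-4566) = -1/4566 ≈ -0.00021901)
((-13845 + 1015) + N) + (9544 + S)*(u(127) - 13925) = ((-13845 + 1015) - 1/4566) + (9544 + 10000)*((3 + 127^(3/2)) - 13925) = (-12830 - 1/4566) + 19544*((3 + 127*√127) - 13925) = -58581781/4566 + 19544*(-13922 + 127*√127) = -58581781/4566 + (-272091568 + 2482088*√127) = -1242428681269/4566 + 2482088*√127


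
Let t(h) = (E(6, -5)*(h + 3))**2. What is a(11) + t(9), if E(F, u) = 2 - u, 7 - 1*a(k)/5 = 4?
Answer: 7071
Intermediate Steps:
a(k) = 15 (a(k) = 35 - 5*4 = 35 - 20 = 15)
t(h) = (21 + 7*h)**2 (t(h) = ((2 - 1*(-5))*(h + 3))**2 = ((2 + 5)*(3 + h))**2 = (7*(3 + h))**2 = (21 + 7*h)**2)
a(11) + t(9) = 15 + 49*(3 + 9)**2 = 15 + 49*12**2 = 15 + 49*144 = 15 + 7056 = 7071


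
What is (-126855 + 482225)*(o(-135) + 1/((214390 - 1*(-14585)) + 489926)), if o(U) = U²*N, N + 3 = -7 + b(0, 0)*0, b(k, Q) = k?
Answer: -46560473365077130/718901 ≈ -6.4766e+10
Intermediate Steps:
N = -10 (N = -3 + (-7 + 0*0) = -3 + (-7 + 0) = -3 - 7 = -10)
o(U) = -10*U² (o(U) = U²*(-10) = -10*U²)
(-126855 + 482225)*(o(-135) + 1/((214390 - 1*(-14585)) + 489926)) = (-126855 + 482225)*(-10*(-135)² + 1/((214390 - 1*(-14585)) + 489926)) = 355370*(-10*18225 + 1/((214390 + 14585) + 489926)) = 355370*(-182250 + 1/(228975 + 489926)) = 355370*(-182250 + 1/718901) = 355370*(-131019707249/718901) = -46560473365077130/718901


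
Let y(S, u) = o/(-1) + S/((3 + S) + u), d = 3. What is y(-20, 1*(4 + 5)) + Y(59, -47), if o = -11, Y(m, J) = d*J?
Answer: -255/2 ≈ -127.50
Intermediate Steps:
Y(m, J) = 3*J
y(S, u) = 11 + S/(3 + S + u) (y(S, u) = -11/(-1) + S/((3 + S) + u) = -11*(-1) + S/(3 + S + u) = 11 + S/(3 + S + u))
y(-20, 1*(4 + 5)) + Y(59, -47) = (33 + 11*(1*(4 + 5)) + 12*(-20))/(3 - 20 + 1*(4 + 5)) + 3*(-47) = (33 + 11*(1*9) - 240)/(3 - 20 + 1*9) - 141 = (33 + 11*9 - 240)/(3 - 20 + 9) - 141 = (33 + 99 - 240)/(-8) - 141 = -1/8*(-108) - 141 = 27/2 - 141 = -255/2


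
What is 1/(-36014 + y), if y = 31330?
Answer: -1/4684 ≈ -0.00021349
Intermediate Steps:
1/(-36014 + y) = 1/(-36014 + 31330) = 1/(-4684) = -1/4684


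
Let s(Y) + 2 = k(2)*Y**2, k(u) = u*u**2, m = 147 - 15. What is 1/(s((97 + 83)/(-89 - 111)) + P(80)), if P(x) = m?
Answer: 25/3412 ≈ 0.0073271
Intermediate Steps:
m = 132
P(x) = 132
k(u) = u**3
s(Y) = -2 + 8*Y**2 (s(Y) = -2 + 2**3*Y**2 = -2 + 8*Y**2)
1/(s((97 + 83)/(-89 - 111)) + P(80)) = 1/((-2 + 8*((97 + 83)/(-89 - 111))**2) + 132) = 1/((-2 + 8*(180/(-200))**2) + 132) = 1/((-2 + 8*(180*(-1/200))**2) + 132) = 1/((-2 + 8*(-9/10)**2) + 132) = 1/((-2 + 8*(81/100)) + 132) = 1/((-2 + 162/25) + 132) = 1/(112/25 + 132) = 1/(3412/25) = 25/3412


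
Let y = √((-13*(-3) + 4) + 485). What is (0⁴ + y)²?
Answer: 528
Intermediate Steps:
y = 4*√33 (y = √((39 + 4) + 485) = √(43 + 485) = √528 = 4*√33 ≈ 22.978)
(0⁴ + y)² = (0⁴ + 4*√33)² = (0 + 4*√33)² = (4*√33)² = 528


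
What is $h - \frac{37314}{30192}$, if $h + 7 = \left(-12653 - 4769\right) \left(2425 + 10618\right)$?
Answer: $- \frac{1143447296115}{5032} \approx -2.2724 \cdot 10^{8}$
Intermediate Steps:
$h = -227235153$ ($h = -7 + \left(-12653 - 4769\right) \left(2425 + 10618\right) = -7 - 227235146 = -227235153$)
$h - \frac{37314}{30192} = -227235153 - \frac{37314}{30192} = -227235153 - \frac{6219}{5032} = - \frac{1143447296115}{5032}$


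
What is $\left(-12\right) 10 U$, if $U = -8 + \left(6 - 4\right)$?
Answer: $720$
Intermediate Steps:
$U = -6$ ($U = -8 + \left(6 - 4\right) = -8 + 2 = -6$)
$\left(-12\right) 10 U = \left(-12\right) 10 \left(-6\right) = \left(-120\right) \left(-6\right) = 720$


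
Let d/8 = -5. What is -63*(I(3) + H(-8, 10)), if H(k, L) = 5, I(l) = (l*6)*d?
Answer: 45045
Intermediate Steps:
d = -40 (d = 8*(-5) = -40)
I(l) = -240*l (I(l) = (l*6)*(-40) = (6*l)*(-40) = -240*l)
-63*(I(3) + H(-8, 10)) = -63*(-240*3 + 5) = -63*(-720 + 5) = -63*(-715) = 45045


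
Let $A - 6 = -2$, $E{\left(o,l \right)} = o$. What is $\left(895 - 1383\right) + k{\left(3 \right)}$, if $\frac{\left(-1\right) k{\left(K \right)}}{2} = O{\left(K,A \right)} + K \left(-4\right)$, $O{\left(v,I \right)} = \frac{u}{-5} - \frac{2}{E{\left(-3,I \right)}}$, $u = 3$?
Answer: $- \frac{6962}{15} \approx -464.13$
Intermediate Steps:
$A = 4$ ($A = 6 - 2 = 4$)
$O{\left(v,I \right)} = \frac{1}{15}$ ($O{\left(v,I \right)} = \frac{3}{-5} - \frac{2}{-3} = 3 \left(- \frac{1}{5}\right) - - \frac{2}{3} = - \frac{3}{5} + \frac{2}{3} = \frac{1}{15}$)
$k{\left(K \right)} = - \frac{2}{15} + 8 K$ ($k{\left(K \right)} = - 2 \left(\frac{1}{15} + K \left(-4\right)\right) = - 2 \left(\frac{1}{15} - 4 K\right) = - \frac{2}{15} + 8 K$)
$\left(895 - 1383\right) + k{\left(3 \right)} = \left(895 - 1383\right) + \left(- \frac{2}{15} + 8 \cdot 3\right) = -488 + \left(- \frac{2}{15} + 24\right) = -488 + \frac{358}{15} = - \frac{6962}{15}$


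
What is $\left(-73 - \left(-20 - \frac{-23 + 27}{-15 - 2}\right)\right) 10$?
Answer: $- \frac{9050}{17} \approx -532.35$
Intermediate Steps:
$\left(-73 - \left(-20 - \frac{-23 + 27}{-15 - 2}\right)\right) 10 = \left(-73 - \left(-20 + \frac{4}{17}\right)\right) 10 = \left(-73 + \left(\left(4 \left(- \frac{1}{17}\right) + 41\right) - 21\right)\right) 10 = \left(-73 + \left(\left(- \frac{4}{17} + 41\right) - 21\right)\right) 10 = \left(-73 + \left(\frac{693}{17} - 21\right)\right) 10 = \left(-73 + \frac{336}{17}\right) 10 = \left(- \frac{905}{17}\right) 10 = - \frac{9050}{17}$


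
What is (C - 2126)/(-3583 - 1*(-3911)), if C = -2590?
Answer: -1179/82 ≈ -14.378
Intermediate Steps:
(C - 2126)/(-3583 - 1*(-3911)) = (-2590 - 2126)/(-3583 - 1*(-3911)) = -4716/(-3583 + 3911) = -4716/328 = -4716*1/328 = -1179/82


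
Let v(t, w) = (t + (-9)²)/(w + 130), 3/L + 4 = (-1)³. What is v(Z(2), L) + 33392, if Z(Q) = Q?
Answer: 21605039/647 ≈ 33393.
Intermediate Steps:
L = -⅗ (L = 3/(-4 + (-1)³) = 3/(-4 - 1) = 3/(-5) = 3*(-⅕) = -⅗ ≈ -0.60000)
v(t, w) = (81 + t)/(130 + w) (v(t, w) = (t + 81)/(130 + w) = (81 + t)/(130 + w))
v(Z(2), L) + 33392 = (81 + 2)/(130 - ⅗) + 33392 = 83/(647/5) + 33392 = (5/647)*83 + 33392 = 415/647 + 33392 = 21605039/647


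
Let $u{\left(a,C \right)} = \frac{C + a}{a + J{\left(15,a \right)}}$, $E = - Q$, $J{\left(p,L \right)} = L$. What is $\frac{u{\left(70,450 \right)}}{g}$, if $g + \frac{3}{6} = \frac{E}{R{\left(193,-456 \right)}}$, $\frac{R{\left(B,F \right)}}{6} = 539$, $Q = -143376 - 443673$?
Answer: $\frac{1001}{48786} \approx 0.020518$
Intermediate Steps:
$Q = -587049$
$R{\left(B,F \right)} = 3234$ ($R{\left(B,F \right)} = 6 \cdot 539 = 3234$)
$E = 587049$ ($E = \left(-1\right) \left(-587049\right) = 587049$)
$u{\left(a,C \right)} = \frac{C + a}{2 a}$ ($u{\left(a,C \right)} = \frac{C + a}{a + a} = \frac{C + a}{2 a}$)
$g = \frac{97572}{539}$ ($g = - \frac{1}{2} + \frac{587049}{3234} = - \frac{1}{2} + 587049 \cdot \frac{1}{3234} = - \frac{1}{2} + \frac{195683}{1078} = \frac{97572}{539} \approx 181.02$)
$\frac{u{\left(70,450 \right)}}{g} = \frac{\frac{1}{2} \cdot \frac{1}{70} \left(450 + 70\right)}{\frac{97572}{539}} = \frac{1}{2} \cdot \frac{1}{70} \cdot 520 \cdot \frac{539}{97572} = \frac{26}{7} \cdot \frac{539}{97572} = \frac{1001}{48786}$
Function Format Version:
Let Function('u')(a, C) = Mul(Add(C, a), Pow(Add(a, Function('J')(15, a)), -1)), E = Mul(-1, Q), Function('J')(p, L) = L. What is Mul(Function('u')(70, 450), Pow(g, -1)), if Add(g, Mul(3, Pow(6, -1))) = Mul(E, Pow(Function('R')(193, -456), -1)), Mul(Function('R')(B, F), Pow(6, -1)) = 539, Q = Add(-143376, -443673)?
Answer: Rational(1001, 48786) ≈ 0.020518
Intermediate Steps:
Q = -587049
Function('R')(B, F) = 3234 (Function('R')(B, F) = Mul(6, 539) = 3234)
E = 587049 (E = Mul(-1, -587049) = 587049)
Function('u')(a, C) = Mul(Rational(1, 2), Pow(a, -1), Add(C, a)) (Function('u')(a, C) = Mul(Add(C, a), Pow(Add(a, a), -1)) = Mul(Add(C, a), Pow(Mul(2, a), -1)) = Mul(Add(C, a), Mul(Rational(1, 2), Pow(a, -1))) = Mul(Rational(1, 2), Pow(a, -1), Add(C, a)))
g = Rational(97572, 539) (g = Add(Rational(-1, 2), Mul(587049, Pow(3234, -1))) = Add(Rational(-1, 2), Mul(587049, Rational(1, 3234))) = Add(Rational(-1, 2), Rational(195683, 1078)) = Rational(97572, 539) ≈ 181.02)
Mul(Function('u')(70, 450), Pow(g, -1)) = Mul(Mul(Rational(1, 2), Pow(70, -1), Add(450, 70)), Pow(Rational(97572, 539), -1)) = Mul(Mul(Rational(1, 2), Rational(1, 70), 520), Rational(539, 97572)) = Mul(Rational(26, 7), Rational(539, 97572)) = Rational(1001, 48786)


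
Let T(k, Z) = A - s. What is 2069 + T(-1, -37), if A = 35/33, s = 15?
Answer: 67817/33 ≈ 2055.1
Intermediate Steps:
A = 35/33 (A = 35*(1/33) = 35/33 ≈ 1.0606)
T(k, Z) = -460/33 (T(k, Z) = 35/33 - 1*15 = 35/33 - 15 = -460/33)
2069 + T(-1, -37) = 2069 - 460/33 = 67817/33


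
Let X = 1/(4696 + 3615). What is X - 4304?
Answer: -35770543/8311 ≈ -4304.0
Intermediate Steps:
X = 1/8311 ≈ 0.00012032
X - 4304 = 1/8311 - 4304 = -35770543/8311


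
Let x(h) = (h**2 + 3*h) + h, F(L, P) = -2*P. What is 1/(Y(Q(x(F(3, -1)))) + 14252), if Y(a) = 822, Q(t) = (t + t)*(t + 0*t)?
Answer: 1/15074 ≈ 6.6339e-5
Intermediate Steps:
x(h) = h**2 + 4*h
Q(t) = 2*t**2 (Q(t) = (2*t)*(t + 0) = (2*t)*t = 2*t**2)
1/(Y(Q(x(F(3, -1)))) + 14252) = 1/(822 + 14252) = 1/15074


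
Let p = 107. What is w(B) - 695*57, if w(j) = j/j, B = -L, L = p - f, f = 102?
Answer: -39614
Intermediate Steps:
L = 5 (L = 107 - 1*102 = 107 - 102 = 5)
B = -5 (B = -1*5 = -5)
w(j) = 1
w(B) - 695*57 = 1 - 695*57 = 1 - 39615 = -39614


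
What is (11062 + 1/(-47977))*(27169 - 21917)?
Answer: 2787349701396/47977 ≈ 5.8098e+7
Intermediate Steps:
(11062 + 1/(-47977))*(27169 - 21917) = (11062 - 1/47977)*5252 = (530721573/47977)*5252 = 2787349701396/47977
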